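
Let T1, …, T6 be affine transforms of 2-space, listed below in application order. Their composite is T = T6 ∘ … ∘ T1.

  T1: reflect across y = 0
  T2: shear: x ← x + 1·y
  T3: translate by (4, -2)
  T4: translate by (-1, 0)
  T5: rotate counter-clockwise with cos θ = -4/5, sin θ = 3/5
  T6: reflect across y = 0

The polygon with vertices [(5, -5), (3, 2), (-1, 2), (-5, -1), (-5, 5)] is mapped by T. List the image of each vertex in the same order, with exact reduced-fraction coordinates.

T1 reflect across y = 0: (5, -5) → (5, 5); (3, 2) → (3, -2); (-1, 2) → (-1, -2); (-5, -1) → (-5, 1); (-5, 5) → (-5, -5)
T2 shear: x ← x + 1·y: (5, 5) → (10, 5); (3, -2) → (1, -2); (-1, -2) → (-3, -2); (-5, 1) → (-4, 1); (-5, -5) → (-10, -5)
T3 translate by (4, -2): (10, 5) → (14, 3); (1, -2) → (5, -4); (-3, -2) → (1, -4); (-4, 1) → (0, -1); (-10, -5) → (-6, -7)
T4 translate by (-1, 0): (14, 3) → (13, 3); (5, -4) → (4, -4); (1, -4) → (0, -4); (0, -1) → (-1, -1); (-6, -7) → (-7, -7)
T5 rotate counter-clockwise with cos θ = -4/5, sin θ = 3/5: (13, 3) → (-61/5, 27/5); (4, -4) → (-4/5, 28/5); (0, -4) → (12/5, 16/5); (-1, -1) → (7/5, 1/5); (-7, -7) → (49/5, 7/5)
T6 reflect across y = 0: (-61/5, 27/5) → (-61/5, -27/5); (-4/5, 28/5) → (-4/5, -28/5); (12/5, 16/5) → (12/5, -16/5); (7/5, 1/5) → (7/5, -1/5); (49/5, 7/5) → (49/5, -7/5)

image vertices: (-61/5, -27/5), (-4/5, -28/5), (12/5, -16/5), (7/5, -1/5), (49/5, -7/5)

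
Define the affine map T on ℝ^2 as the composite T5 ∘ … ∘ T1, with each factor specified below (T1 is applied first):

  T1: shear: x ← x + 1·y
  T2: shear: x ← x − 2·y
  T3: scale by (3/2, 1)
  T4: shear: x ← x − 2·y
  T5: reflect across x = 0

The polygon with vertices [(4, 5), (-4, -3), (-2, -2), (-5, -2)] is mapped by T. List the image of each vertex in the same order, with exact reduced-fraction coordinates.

image vertices: (23/2, 5), (-9/2, -3), (-4, -2), (1/2, -2)

T1 shear: x ← x + 1·y: (4, 5) → (9, 5); (-4, -3) → (-7, -3); (-2, -2) → (-4, -2); (-5, -2) → (-7, -2)
T2 shear: x ← x − 2·y: (9, 5) → (-1, 5); (-7, -3) → (-1, -3); (-4, -2) → (0, -2); (-7, -2) → (-3, -2)
T3 scale by (3/2, 1): (-1, 5) → (-3/2, 5); (-1, -3) → (-3/2, -3); (0, -2) → (0, -2); (-3, -2) → (-9/2, -2)
T4 shear: x ← x − 2·y: (-3/2, 5) → (-23/2, 5); (-3/2, -3) → (9/2, -3); (0, -2) → (4, -2); (-9/2, -2) → (-1/2, -2)
T5 reflect across x = 0: (-23/2, 5) → (23/2, 5); (9/2, -3) → (-9/2, -3); (4, -2) → (-4, -2); (-1/2, -2) → (1/2, -2)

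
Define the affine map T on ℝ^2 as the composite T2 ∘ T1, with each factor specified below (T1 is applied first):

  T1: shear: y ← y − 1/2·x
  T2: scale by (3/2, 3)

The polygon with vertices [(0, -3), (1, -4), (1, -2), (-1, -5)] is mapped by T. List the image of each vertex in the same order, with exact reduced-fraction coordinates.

image vertices: (0, -9), (3/2, -27/2), (3/2, -15/2), (-3/2, -27/2)

T1 shear: y ← y − 1/2·x: (0, -3) → (0, -3); (1, -4) → (1, -9/2); (1, -2) → (1, -5/2); (-1, -5) → (-1, -9/2)
T2 scale by (3/2, 3): (0, -3) → (0, -9); (1, -9/2) → (3/2, -27/2); (1, -5/2) → (3/2, -15/2); (-1, -9/2) → (-3/2, -27/2)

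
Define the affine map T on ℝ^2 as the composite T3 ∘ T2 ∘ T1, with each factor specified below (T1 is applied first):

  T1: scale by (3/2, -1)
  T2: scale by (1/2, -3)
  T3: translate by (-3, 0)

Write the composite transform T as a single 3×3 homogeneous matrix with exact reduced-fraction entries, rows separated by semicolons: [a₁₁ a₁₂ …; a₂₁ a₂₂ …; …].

T1 = [3/2 0 0; 0 -1 0; 0 0 1]
T2·T1 = [3/4 0 0; 0 3 0; 0 0 1]
T3·…·T1 = [3/4 0 -3; 0 3 0; 0 0 1]

T = [3/4 0 -3; 0 3 0; 0 0 1]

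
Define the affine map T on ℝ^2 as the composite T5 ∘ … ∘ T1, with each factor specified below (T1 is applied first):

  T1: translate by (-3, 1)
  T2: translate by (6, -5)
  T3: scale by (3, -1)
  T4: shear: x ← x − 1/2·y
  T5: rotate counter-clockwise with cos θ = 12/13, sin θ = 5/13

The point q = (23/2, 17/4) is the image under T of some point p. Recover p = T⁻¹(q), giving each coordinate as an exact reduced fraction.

p = (1, 9/2)

T1 = [1 0 -3; 0 1 1; 0 0 1]
T2·T1 = [1 0 3; 0 1 -4; 0 0 1]
T3·…·T1 = [3 0 9; 0 -1 4; 0 0 1]
T4·…·T1 = [3 1/2 7; 0 -1 4; 0 0 1]
T5·…·T1 = [36/13 11/13 64/13; 15/13 -19/26 83/13; 0 0 1]
det M = -3; M⁻¹ = [19/78 11/39 -3; 5/13 -12/13 4; 0 0 1]
M⁻¹ · (23/2, 17/4)ᵀ = (1, 9/2)ᵀ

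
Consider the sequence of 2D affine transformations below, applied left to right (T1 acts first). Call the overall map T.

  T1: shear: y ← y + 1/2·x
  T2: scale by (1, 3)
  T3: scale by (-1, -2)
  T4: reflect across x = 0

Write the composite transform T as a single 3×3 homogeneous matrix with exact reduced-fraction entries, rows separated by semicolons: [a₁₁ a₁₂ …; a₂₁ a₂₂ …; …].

T1 = [1 0 0; 1/2 1 0; 0 0 1]
T2·T1 = [1 0 0; 3/2 3 0; 0 0 1]
T3·…·T1 = [-1 0 0; -3 -6 0; 0 0 1]
T4·…·T1 = [1 0 0; -3 -6 0; 0 0 1]

T = [1 0 0; -3 -6 0; 0 0 1]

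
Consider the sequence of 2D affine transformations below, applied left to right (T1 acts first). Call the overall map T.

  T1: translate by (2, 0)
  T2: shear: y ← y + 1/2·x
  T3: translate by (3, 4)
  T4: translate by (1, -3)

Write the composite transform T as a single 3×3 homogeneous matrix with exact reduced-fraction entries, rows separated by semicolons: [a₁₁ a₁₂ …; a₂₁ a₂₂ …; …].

T = [1 0 6; 1/2 1 2; 0 0 1]

T1 = [1 0 2; 0 1 0; 0 0 1]
T2·T1 = [1 0 2; 1/2 1 1; 0 0 1]
T3·…·T1 = [1 0 5; 1/2 1 5; 0 0 1]
T4·…·T1 = [1 0 6; 1/2 1 2; 0 0 1]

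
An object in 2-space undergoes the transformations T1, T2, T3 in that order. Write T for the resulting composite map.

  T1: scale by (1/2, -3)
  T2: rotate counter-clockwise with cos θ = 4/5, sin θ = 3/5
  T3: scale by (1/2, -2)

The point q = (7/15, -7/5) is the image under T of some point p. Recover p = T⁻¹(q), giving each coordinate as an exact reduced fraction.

p = (7/3, 0)

T1 = [1/2 0 0; 0 -3 0; 0 0 1]
T2·T1 = [2/5 9/5 0; 3/10 -12/5 0; 0 0 1]
T3·…·T1 = [1/5 9/10 0; -3/5 24/5 0; 0 0 1]
det M = 3/2; M⁻¹ = [16/5 -3/5 0; 2/5 2/15 0; 0 0 1]
M⁻¹ · (7/15, -7/5)ᵀ = (7/3, 0)ᵀ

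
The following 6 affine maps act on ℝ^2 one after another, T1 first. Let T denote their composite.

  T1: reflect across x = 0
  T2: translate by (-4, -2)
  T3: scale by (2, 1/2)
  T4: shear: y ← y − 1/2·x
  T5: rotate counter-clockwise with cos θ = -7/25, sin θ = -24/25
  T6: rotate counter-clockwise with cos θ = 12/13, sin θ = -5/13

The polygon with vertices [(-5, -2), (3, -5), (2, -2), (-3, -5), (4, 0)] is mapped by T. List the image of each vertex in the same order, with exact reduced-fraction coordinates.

image vertices: (-1167/325, 106/325), (7483/650, 2828/325), (692/65, 444/65), (-449/650, 1016/325), (1007/65, 524/65)

T1 reflect across x = 0: (-5, -2) → (5, -2); (3, -5) → (-3, -5); (2, -2) → (-2, -2); (-3, -5) → (3, -5); (4, 0) → (-4, 0)
T2 translate by (-4, -2): (5, -2) → (1, -4); (-3, -5) → (-7, -7); (-2, -2) → (-6, -4); (3, -5) → (-1, -7); (-4, 0) → (-8, -2)
T3 scale by (2, 1/2): (1, -4) → (2, -2); (-7, -7) → (-14, -7/2); (-6, -4) → (-12, -2); (-1, -7) → (-2, -7/2); (-8, -2) → (-16, -1)
T4 shear: y ← y − 1/2·x: (2, -2) → (2, -3); (-14, -7/2) → (-14, 7/2); (-12, -2) → (-12, 4); (-2, -7/2) → (-2, -5/2); (-16, -1) → (-16, 7)
T5 rotate counter-clockwise with cos θ = -7/25, sin θ = -24/25: (2, -3) → (-86/25, -27/25); (-14, 7/2) → (182/25, 623/50); (-12, 4) → (36/5, 52/5); (-2, -5/2) → (-46/25, 131/50); (-16, 7) → (56/5, 67/5)
T6 rotate counter-clockwise with cos θ = 12/13, sin θ = -5/13: (-86/25, -27/25) → (-1167/325, 106/325); (182/25, 623/50) → (7483/650, 2828/325); (36/5, 52/5) → (692/65, 444/65); (-46/25, 131/50) → (-449/650, 1016/325); (56/5, 67/5) → (1007/65, 524/65)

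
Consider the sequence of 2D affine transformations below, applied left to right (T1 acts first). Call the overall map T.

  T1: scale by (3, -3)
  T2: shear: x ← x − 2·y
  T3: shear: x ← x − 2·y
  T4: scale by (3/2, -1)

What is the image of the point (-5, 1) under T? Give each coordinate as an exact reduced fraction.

T1 scale by (3, -3): (-5, 1) → (-15, -3)
T2 shear: x ← x − 2·y: (-15, -3) → (-9, -3)
T3 shear: x ← x − 2·y: (-9, -3) → (-3, -3)
T4 scale by (3/2, -1): (-3, -3) → (-9/2, 3)

T(p) = (-9/2, 3)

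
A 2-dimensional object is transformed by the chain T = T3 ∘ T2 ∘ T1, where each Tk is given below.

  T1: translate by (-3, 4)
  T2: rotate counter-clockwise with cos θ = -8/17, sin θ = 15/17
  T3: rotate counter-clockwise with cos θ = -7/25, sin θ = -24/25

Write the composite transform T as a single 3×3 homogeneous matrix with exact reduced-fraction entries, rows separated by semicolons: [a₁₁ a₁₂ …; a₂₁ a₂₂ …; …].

T = [416/425 -87/425 -1596/425; 87/425 416/425 1403/425; 0 0 1]

T1 = [1 0 -3; 0 1 4; 0 0 1]
T2·T1 = [-8/17 -15/17 -36/17; 15/17 -8/17 -77/17; 0 0 1]
T3·…·T1 = [416/425 -87/425 -1596/425; 87/425 416/425 1403/425; 0 0 1]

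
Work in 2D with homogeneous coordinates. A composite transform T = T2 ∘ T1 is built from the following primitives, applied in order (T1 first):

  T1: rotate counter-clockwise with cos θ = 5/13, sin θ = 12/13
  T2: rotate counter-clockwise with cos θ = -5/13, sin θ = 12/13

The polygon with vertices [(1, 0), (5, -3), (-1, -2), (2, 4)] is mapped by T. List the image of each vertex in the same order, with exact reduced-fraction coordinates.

T1 rotate counter-clockwise with cos θ = 5/13, sin θ = 12/13: (1, 0) → (5/13, 12/13); (5, -3) → (61/13, 45/13); (-1, -2) → (19/13, -22/13); (2, 4) → (-38/13, 44/13)
T2 rotate counter-clockwise with cos θ = -5/13, sin θ = 12/13: (5/13, 12/13) → (-1, 0); (61/13, 45/13) → (-5, 3); (19/13, -22/13) → (1, 2); (-38/13, 44/13) → (-2, -4)

image vertices: (-1, 0), (-5, 3), (1, 2), (-2, -4)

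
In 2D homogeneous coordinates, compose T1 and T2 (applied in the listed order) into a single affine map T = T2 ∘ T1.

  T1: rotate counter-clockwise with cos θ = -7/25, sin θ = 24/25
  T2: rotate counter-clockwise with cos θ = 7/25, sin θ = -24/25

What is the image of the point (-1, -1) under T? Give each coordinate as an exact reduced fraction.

T(p) = (-191/625, -863/625)

T1 rotate counter-clockwise with cos θ = -7/25, sin θ = 24/25: (-1, -1) → (31/25, -17/25)
T2 rotate counter-clockwise with cos θ = 7/25, sin θ = -24/25: (31/25, -17/25) → (-191/625, -863/625)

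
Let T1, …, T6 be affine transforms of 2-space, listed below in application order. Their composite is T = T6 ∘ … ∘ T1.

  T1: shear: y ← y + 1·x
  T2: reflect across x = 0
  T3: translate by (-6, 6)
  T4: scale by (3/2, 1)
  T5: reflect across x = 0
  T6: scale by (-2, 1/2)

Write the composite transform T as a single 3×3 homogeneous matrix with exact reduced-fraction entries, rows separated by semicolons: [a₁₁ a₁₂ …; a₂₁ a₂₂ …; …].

T1 = [1 0 0; 1 1 0; 0 0 1]
T2·T1 = [-1 0 0; 1 1 0; 0 0 1]
T3·…·T1 = [-1 0 -6; 1 1 6; 0 0 1]
T4·…·T1 = [-3/2 0 -9; 1 1 6; 0 0 1]
T5·…·T1 = [3/2 0 9; 1 1 6; 0 0 1]
T6·…·T1 = [-3 0 -18; 1/2 1/2 3; 0 0 1]

T = [-3 0 -18; 1/2 1/2 3; 0 0 1]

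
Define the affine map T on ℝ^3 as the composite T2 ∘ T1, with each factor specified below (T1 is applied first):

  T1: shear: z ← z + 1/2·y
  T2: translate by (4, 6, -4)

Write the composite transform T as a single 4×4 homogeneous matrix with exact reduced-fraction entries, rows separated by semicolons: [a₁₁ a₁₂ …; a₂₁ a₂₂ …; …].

T = [1 0 0 4; 0 1 0 6; 0 1/2 1 -4; 0 0 0 1]

T1 = [1 0 0 0; 0 1 0 0; 0 1/2 1 0; 0 0 0 1]
T2·T1 = [1 0 0 4; 0 1 0 6; 0 1/2 1 -4; 0 0 0 1]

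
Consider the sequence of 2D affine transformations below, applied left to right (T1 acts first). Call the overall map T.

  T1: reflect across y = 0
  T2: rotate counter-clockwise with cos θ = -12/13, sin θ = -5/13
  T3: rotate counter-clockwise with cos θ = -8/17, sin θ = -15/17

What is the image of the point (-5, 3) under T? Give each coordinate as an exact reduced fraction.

T(p) = (555/221, -1163/221)

T1 reflect across y = 0: (-5, 3) → (-5, -3)
T2 rotate counter-clockwise with cos θ = -12/13, sin θ = -5/13: (-5, -3) → (45/13, 61/13)
T3 rotate counter-clockwise with cos θ = -8/17, sin θ = -15/17: (45/13, 61/13) → (555/221, -1163/221)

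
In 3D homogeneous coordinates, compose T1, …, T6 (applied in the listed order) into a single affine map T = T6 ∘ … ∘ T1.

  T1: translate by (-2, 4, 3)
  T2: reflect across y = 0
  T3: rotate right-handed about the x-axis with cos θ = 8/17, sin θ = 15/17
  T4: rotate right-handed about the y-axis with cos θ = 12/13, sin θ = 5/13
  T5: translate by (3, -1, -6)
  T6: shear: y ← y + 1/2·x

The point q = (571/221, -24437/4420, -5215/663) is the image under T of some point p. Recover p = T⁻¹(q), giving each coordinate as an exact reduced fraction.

T1 = [1 0 0 -2; 0 1 0 4; 0 0 1 3; 0 0 0 1]
T2·T1 = [1 0 0 -2; 0 -1 0 -4; 0 0 1 3; 0 0 0 1]
T3·…·T1 = [1 0 0 -2; 0 -8/17 -15/17 -77/17; 0 -15/17 8/17 -36/17; 0 0 0 1]
T4·…·T1 = [12/13 -75/221 40/221 -588/221; 0 -8/17 -15/17 -77/17; -5/13 -180/221 96/221 -262/221; 0 0 0 1]
T5·…·T1 = [12/13 -75/221 40/221 75/221; 0 -8/17 -15/17 -94/17; -5/13 -180/221 96/221 -1588/221; 0 0 0 1]
T6·…·T1 = [12/13 -75/221 40/221 75/221; 6/13 -283/442 -175/221 -2369/442; -5/13 -180/221 96/221 -1588/221; 0 0 0 1]
det M = -1; M⁻¹ = [12/13 0 -5/13 -40/13; -23/221 -8/17 -180/221 -1843/221; 275/442 -15/17 96/221 -402/221; 0 0 0 1]
M⁻¹ · (571/221, -24437/4420, -5215/663)ᵀ = (7/3, 2/5, 5/4)ᵀ

p = (7/3, 2/5, 5/4)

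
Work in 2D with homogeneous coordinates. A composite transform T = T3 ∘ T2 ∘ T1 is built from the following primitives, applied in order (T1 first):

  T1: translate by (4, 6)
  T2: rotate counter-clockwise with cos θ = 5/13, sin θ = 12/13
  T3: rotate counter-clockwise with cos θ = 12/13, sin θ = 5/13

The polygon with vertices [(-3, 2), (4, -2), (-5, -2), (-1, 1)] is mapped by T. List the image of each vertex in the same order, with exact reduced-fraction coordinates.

image vertices: (-8, 1), (-4, 8), (-4, -1), (-7, 3)

T1 translate by (4, 6): (-3, 2) → (1, 8); (4, -2) → (8, 4); (-5, -2) → (-1, 4); (-1, 1) → (3, 7)
T2 rotate counter-clockwise with cos θ = 5/13, sin θ = 12/13: (1, 8) → (-7, 4); (8, 4) → (-8/13, 116/13); (-1, 4) → (-53/13, 8/13); (3, 7) → (-69/13, 71/13)
T3 rotate counter-clockwise with cos θ = 12/13, sin θ = 5/13: (-7, 4) → (-8, 1); (-8/13, 116/13) → (-4, 8); (-53/13, 8/13) → (-4, -1); (-69/13, 71/13) → (-7, 3)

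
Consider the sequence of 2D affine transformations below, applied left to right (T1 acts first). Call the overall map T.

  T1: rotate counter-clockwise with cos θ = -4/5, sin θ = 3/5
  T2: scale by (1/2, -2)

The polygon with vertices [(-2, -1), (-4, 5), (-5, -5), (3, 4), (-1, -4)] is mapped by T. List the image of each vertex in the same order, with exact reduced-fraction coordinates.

T1 rotate counter-clockwise with cos θ = -4/5, sin θ = 3/5: (-2, -1) → (11/5, -2/5); (-4, 5) → (1/5, -32/5); (-5, -5) → (7, 1); (3, 4) → (-24/5, -7/5); (-1, -4) → (16/5, 13/5)
T2 scale by (1/2, -2): (11/5, -2/5) → (11/10, 4/5); (1/5, -32/5) → (1/10, 64/5); (7, 1) → (7/2, -2); (-24/5, -7/5) → (-12/5, 14/5); (16/5, 13/5) → (8/5, -26/5)

image vertices: (11/10, 4/5), (1/10, 64/5), (7/2, -2), (-12/5, 14/5), (8/5, -26/5)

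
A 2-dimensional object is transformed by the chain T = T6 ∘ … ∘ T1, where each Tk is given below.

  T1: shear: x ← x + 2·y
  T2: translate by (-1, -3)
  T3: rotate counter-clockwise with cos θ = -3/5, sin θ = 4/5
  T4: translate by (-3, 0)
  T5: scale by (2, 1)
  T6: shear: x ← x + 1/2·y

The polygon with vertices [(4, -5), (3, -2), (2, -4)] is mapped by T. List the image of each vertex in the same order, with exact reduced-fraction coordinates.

image vertices: (74/5, -4/5), (51/10, 7/5), (129/10, -7/5)

T1 shear: x ← x + 2·y: (4, -5) → (-6, -5); (3, -2) → (-1, -2); (2, -4) → (-6, -4)
T2 translate by (-1, -3): (-6, -5) → (-7, -8); (-1, -2) → (-2, -5); (-6, -4) → (-7, -7)
T3 rotate counter-clockwise with cos θ = -3/5, sin θ = 4/5: (-7, -8) → (53/5, -4/5); (-2, -5) → (26/5, 7/5); (-7, -7) → (49/5, -7/5)
T4 translate by (-3, 0): (53/5, -4/5) → (38/5, -4/5); (26/5, 7/5) → (11/5, 7/5); (49/5, -7/5) → (34/5, -7/5)
T5 scale by (2, 1): (38/5, -4/5) → (76/5, -4/5); (11/5, 7/5) → (22/5, 7/5); (34/5, -7/5) → (68/5, -7/5)
T6 shear: x ← x + 1/2·y: (76/5, -4/5) → (74/5, -4/5); (22/5, 7/5) → (51/10, 7/5); (68/5, -7/5) → (129/10, -7/5)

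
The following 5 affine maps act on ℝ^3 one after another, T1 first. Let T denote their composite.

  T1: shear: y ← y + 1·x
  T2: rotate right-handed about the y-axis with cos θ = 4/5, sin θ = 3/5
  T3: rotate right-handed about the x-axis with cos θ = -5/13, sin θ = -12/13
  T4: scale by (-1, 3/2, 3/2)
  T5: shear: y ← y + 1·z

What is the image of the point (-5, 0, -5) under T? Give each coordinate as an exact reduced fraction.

T1 shear: y ← y + 1·x: (-5, 0, -5) → (-5, -5, -5)
T2 rotate right-handed about the y-axis with cos θ = 4/5, sin θ = 3/5: (-5, -5, -5) → (-7, -5, -1)
T3 rotate right-handed about the x-axis with cos θ = -5/13, sin θ = -12/13: (-7, -5, -1) → (-7, 1, 5)
T4 scale by (-1, 3/2, 3/2): (-7, 1, 5) → (7, 3/2, 15/2)
T5 shear: y ← y + 1·z: (7, 3/2, 15/2) → (7, 9, 15/2)

T(p) = (7, 9, 15/2)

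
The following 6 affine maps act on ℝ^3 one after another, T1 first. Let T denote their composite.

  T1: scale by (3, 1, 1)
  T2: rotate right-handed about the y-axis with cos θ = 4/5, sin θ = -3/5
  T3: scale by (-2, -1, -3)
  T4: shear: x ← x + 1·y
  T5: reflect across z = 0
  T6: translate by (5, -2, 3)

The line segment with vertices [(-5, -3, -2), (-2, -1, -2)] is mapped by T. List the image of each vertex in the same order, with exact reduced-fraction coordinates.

image vertices: (148/5, 1, -144/5), (66/5, -1, -63/5)

T1 scale by (3, 1, 1): (-5, -3, -2) → (-15, -3, -2); (-2, -1, -2) → (-6, -1, -2)
T2 rotate right-handed about the y-axis with cos θ = 4/5, sin θ = -3/5: (-15, -3, -2) → (-54/5, -3, -53/5); (-6, -1, -2) → (-18/5, -1, -26/5)
T3 scale by (-2, -1, -3): (-54/5, -3, -53/5) → (108/5, 3, 159/5); (-18/5, -1, -26/5) → (36/5, 1, 78/5)
T4 shear: x ← x + 1·y: (108/5, 3, 159/5) → (123/5, 3, 159/5); (36/5, 1, 78/5) → (41/5, 1, 78/5)
T5 reflect across z = 0: (123/5, 3, 159/5) → (123/5, 3, -159/5); (41/5, 1, 78/5) → (41/5, 1, -78/5)
T6 translate by (5, -2, 3): (123/5, 3, -159/5) → (148/5, 1, -144/5); (41/5, 1, -78/5) → (66/5, -1, -63/5)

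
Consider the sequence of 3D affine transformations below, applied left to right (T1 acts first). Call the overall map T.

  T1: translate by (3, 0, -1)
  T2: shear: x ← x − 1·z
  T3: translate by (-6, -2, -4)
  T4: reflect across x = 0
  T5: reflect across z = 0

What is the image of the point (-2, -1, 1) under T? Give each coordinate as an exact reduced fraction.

T(p) = (5, -3, 4)

T1 translate by (3, 0, -1): (-2, -1, 1) → (1, -1, 0)
T2 shear: x ← x − 1·z: (1, -1, 0) → (1, -1, 0)
T3 translate by (-6, -2, -4): (1, -1, 0) → (-5, -3, -4)
T4 reflect across x = 0: (-5, -3, -4) → (5, -3, -4)
T5 reflect across z = 0: (5, -3, -4) → (5, -3, 4)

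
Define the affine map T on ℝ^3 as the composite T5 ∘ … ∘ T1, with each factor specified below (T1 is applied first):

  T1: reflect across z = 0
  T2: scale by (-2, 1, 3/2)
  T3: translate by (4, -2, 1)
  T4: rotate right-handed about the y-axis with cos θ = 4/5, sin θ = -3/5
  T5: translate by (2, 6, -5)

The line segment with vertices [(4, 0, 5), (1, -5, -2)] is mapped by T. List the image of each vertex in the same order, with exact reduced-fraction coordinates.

image vertices: (27/10, 4, -63/5), (6/5, -1, -3/5)

T1 reflect across z = 0: (4, 0, 5) → (4, 0, -5); (1, -5, -2) → (1, -5, 2)
T2 scale by (-2, 1, 3/2): (4, 0, -5) → (-8, 0, -15/2); (1, -5, 2) → (-2, -5, 3)
T3 translate by (4, -2, 1): (-8, 0, -15/2) → (-4, -2, -13/2); (-2, -5, 3) → (2, -7, 4)
T4 rotate right-handed about the y-axis with cos θ = 4/5, sin θ = -3/5: (-4, -2, -13/2) → (7/10, -2, -38/5); (2, -7, 4) → (-4/5, -7, 22/5)
T5 translate by (2, 6, -5): (7/10, -2, -38/5) → (27/10, 4, -63/5); (-4/5, -7, 22/5) → (6/5, -1, -3/5)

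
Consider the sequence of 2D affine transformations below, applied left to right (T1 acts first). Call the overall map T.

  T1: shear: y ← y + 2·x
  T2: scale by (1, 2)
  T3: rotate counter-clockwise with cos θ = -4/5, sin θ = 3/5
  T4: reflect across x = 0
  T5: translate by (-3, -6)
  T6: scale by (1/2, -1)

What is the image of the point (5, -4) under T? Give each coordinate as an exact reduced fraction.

T(p) = (41/10, 63/5)

T1 shear: y ← y + 2·x: (5, -4) → (5, 6)
T2 scale by (1, 2): (5, 6) → (5, 12)
T3 rotate counter-clockwise with cos θ = -4/5, sin θ = 3/5: (5, 12) → (-56/5, -33/5)
T4 reflect across x = 0: (-56/5, -33/5) → (56/5, -33/5)
T5 translate by (-3, -6): (56/5, -33/5) → (41/5, -63/5)
T6 scale by (1/2, -1): (41/5, -63/5) → (41/10, 63/5)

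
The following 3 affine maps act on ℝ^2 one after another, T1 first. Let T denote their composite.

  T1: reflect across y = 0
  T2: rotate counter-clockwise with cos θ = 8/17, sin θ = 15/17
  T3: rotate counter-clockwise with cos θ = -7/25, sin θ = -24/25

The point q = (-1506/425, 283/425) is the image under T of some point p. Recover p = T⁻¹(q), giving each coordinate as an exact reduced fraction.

T1 = [1 0 0; 0 -1 0; 0 0 1]
T2·T1 = [8/17 15/17 0; 15/17 -8/17 0; 0 0 1]
T3·…·T1 = [304/425 -297/425 0; -297/425 -304/425 0; 0 0 1]
det M = -1; M⁻¹ = [304/425 -297/425 0; -297/425 -304/425 0; 0 0 1]
M⁻¹ · (-1506/425, 283/425)ᵀ = (-3, 2)ᵀ

p = (-3, 2)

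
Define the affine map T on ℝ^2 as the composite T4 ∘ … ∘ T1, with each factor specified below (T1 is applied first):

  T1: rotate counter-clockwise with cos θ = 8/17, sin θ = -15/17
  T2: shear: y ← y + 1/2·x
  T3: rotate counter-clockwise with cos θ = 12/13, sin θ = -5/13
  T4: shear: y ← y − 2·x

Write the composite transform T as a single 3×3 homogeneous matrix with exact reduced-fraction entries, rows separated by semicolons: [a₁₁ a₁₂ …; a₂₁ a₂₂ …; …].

T1 = [8/17 15/17 0; -15/17 8/17 0; 0 0 1]
T2·T1 = [8/17 15/17 0; -11/17 31/34 0; 0 0 1]
T3·…·T1 = [41/221 515/442 0; -172/221 111/221 0; 0 0 1]
T4·…·T1 = [41/221 515/442 0; -254/221 -404/221 0; 0 0 1]

T = [41/221 515/442 0; -254/221 -404/221 0; 0 0 1]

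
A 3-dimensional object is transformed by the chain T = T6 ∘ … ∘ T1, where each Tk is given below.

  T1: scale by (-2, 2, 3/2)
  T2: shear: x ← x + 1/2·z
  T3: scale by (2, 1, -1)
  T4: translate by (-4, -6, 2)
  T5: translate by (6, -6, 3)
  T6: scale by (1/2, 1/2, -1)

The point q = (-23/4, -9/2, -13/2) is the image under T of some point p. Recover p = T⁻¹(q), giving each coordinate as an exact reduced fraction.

T1 = [-2 0 0 0; 0 2 0 0; 0 0 3/2 0; 0 0 0 1]
T2·T1 = [-2 0 3/4 0; 0 2 0 0; 0 0 3/2 0; 0 0 0 1]
T3·…·T1 = [-4 0 3/2 0; 0 2 0 0; 0 0 -3/2 0; 0 0 0 1]
T4·…·T1 = [-4 0 3/2 -4; 0 2 0 -6; 0 0 -3/2 2; 0 0 0 1]
T5·…·T1 = [-4 0 3/2 2; 0 2 0 -12; 0 0 -3/2 5; 0 0 0 1]
T6·…·T1 = [-2 0 3/4 1; 0 1 0 -6; 0 0 3/2 -5; 0 0 0 1]
det M = -3; M⁻¹ = [-1/2 0 1/4 7/4; 0 1 0 6; 0 0 2/3 10/3; 0 0 0 1]
M⁻¹ · (-23/4, -9/2, -13/2)ᵀ = (3, 3/2, -1)ᵀ

p = (3, 3/2, -1)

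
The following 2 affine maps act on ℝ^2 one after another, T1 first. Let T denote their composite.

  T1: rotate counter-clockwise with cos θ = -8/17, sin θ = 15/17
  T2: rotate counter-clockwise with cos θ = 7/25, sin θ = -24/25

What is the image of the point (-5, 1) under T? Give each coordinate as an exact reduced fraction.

T(p) = (-1817/425, -1181/425)

T1 rotate counter-clockwise with cos θ = -8/17, sin θ = 15/17: (-5, 1) → (25/17, -83/17)
T2 rotate counter-clockwise with cos θ = 7/25, sin θ = -24/25: (25/17, -83/17) → (-1817/425, -1181/425)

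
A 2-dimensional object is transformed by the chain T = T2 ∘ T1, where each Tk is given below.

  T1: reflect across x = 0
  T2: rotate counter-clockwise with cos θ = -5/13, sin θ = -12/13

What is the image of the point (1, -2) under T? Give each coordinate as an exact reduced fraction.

T1 reflect across x = 0: (1, -2) → (-1, -2)
T2 rotate counter-clockwise with cos θ = -5/13, sin θ = -12/13: (-1, -2) → (-19/13, 22/13)

T(p) = (-19/13, 22/13)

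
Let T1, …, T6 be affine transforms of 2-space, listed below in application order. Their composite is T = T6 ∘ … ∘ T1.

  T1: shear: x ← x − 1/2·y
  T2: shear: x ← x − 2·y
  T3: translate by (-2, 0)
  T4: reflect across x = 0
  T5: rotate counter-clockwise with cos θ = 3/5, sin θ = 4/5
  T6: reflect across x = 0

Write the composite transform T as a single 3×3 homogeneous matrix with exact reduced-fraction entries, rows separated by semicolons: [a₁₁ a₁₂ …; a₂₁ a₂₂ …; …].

T1 = [1 -1/2 0; 0 1 0; 0 0 1]
T2·T1 = [1 -5/2 0; 0 1 0; 0 0 1]
T3·…·T1 = [1 -5/2 -2; 0 1 0; 0 0 1]
T4·…·T1 = [-1 5/2 2; 0 1 0; 0 0 1]
T5·…·T1 = [-3/5 7/10 6/5; -4/5 13/5 8/5; 0 0 1]
T6·…·T1 = [3/5 -7/10 -6/5; -4/5 13/5 8/5; 0 0 1]

T = [3/5 -7/10 -6/5; -4/5 13/5 8/5; 0 0 1]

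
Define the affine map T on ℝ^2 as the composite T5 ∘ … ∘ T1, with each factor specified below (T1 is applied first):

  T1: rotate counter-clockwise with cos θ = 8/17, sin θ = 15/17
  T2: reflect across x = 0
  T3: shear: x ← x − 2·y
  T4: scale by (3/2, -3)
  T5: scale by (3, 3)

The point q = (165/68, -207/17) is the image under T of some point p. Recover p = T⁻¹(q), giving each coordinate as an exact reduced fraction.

p = (-1/3, 7/2)

T1 = [8/17 -15/17 0; 15/17 8/17 0; 0 0 1]
T2·T1 = [-8/17 15/17 0; 15/17 8/17 0; 0 0 1]
T3·…·T1 = [-38/17 -1/17 0; 15/17 8/17 0; 0 0 1]
T4·…·T1 = [-57/17 -3/34 0; -45/17 -24/17 0; 0 0 1]
T5·…·T1 = [-171/17 -9/34 0; -135/17 -72/17 0; 0 0 1]
det M = 81/2; M⁻¹ = [-16/153 1/153 0; 10/51 -38/153 0; 0 0 1]
M⁻¹ · (165/68, -207/17)ᵀ = (-1/3, 7/2)ᵀ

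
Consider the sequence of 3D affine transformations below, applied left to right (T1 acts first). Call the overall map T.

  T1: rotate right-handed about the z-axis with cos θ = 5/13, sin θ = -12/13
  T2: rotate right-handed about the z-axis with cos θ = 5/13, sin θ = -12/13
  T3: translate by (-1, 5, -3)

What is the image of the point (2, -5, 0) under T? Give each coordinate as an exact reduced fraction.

T1 rotate right-handed about the z-axis with cos θ = 5/13, sin θ = -12/13: (2, -5, 0) → (-50/13, -49/13, 0)
T2 rotate right-handed about the z-axis with cos θ = 5/13, sin θ = -12/13: (-50/13, -49/13, 0) → (-838/169, 355/169, 0)
T3 translate by (-1, 5, -3): (-838/169, 355/169, 0) → (-1007/169, 1200/169, -3)

T(p) = (-1007/169, 1200/169, -3)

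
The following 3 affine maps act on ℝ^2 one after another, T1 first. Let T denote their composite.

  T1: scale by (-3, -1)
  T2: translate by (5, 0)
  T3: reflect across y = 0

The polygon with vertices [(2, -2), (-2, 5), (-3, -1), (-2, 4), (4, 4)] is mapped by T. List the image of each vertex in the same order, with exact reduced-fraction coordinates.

image vertices: (-1, -2), (11, 5), (14, -1), (11, 4), (-7, 4)

T1 scale by (-3, -1): (2, -2) → (-6, 2); (-2, 5) → (6, -5); (-3, -1) → (9, 1); (-2, 4) → (6, -4); (4, 4) → (-12, -4)
T2 translate by (5, 0): (-6, 2) → (-1, 2); (6, -5) → (11, -5); (9, 1) → (14, 1); (6, -4) → (11, -4); (-12, -4) → (-7, -4)
T3 reflect across y = 0: (-1, 2) → (-1, -2); (11, -5) → (11, 5); (14, 1) → (14, -1); (11, -4) → (11, 4); (-7, -4) → (-7, 4)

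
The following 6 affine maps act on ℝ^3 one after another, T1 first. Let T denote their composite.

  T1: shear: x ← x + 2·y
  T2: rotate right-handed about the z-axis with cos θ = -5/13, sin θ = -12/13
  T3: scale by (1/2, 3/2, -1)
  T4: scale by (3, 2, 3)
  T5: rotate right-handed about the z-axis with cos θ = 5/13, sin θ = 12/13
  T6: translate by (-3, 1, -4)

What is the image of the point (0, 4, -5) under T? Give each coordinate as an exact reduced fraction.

T(p) = (3729/169, -1427/169, 11)

T1 shear: x ← x + 2·y: (0, 4, -5) → (8, 4, -5)
T2 rotate right-handed about the z-axis with cos θ = -5/13, sin θ = -12/13: (8, 4, -5) → (8/13, -116/13, -5)
T3 scale by (1/2, 3/2, -1): (8/13, -116/13, -5) → (4/13, -174/13, 5)
T4 scale by (3, 2, 3): (4/13, -174/13, 5) → (12/13, -348/13, 15)
T5 rotate right-handed about the z-axis with cos θ = 5/13, sin θ = 12/13: (12/13, -348/13, 15) → (4236/169, -1596/169, 15)
T6 translate by (-3, 1, -4): (4236/169, -1596/169, 15) → (3729/169, -1427/169, 11)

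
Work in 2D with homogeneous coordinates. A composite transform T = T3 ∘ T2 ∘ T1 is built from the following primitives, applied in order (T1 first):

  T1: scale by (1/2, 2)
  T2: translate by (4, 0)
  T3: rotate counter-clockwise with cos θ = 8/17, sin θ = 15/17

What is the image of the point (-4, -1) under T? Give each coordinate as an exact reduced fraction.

T1 scale by (1/2, 2): (-4, -1) → (-2, -2)
T2 translate by (4, 0): (-2, -2) → (2, -2)
T3 rotate counter-clockwise with cos θ = 8/17, sin θ = 15/17: (2, -2) → (46/17, 14/17)

T(p) = (46/17, 14/17)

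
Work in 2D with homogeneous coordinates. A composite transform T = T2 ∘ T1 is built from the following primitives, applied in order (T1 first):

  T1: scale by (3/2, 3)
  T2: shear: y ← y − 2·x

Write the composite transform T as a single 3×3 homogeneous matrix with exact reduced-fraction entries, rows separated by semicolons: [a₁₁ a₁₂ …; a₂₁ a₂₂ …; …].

T1 = [3/2 0 0; 0 3 0; 0 0 1]
T2·T1 = [3/2 0 0; -3 3 0; 0 0 1]

T = [3/2 0 0; -3 3 0; 0 0 1]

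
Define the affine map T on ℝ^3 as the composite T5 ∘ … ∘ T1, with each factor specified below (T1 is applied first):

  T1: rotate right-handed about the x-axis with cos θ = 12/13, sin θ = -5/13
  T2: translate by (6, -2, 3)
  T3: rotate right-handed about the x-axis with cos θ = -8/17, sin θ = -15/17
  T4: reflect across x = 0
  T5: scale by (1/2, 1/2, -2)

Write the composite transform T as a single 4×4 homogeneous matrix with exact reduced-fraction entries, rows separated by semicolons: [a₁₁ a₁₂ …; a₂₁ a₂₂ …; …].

T = [-1/2 0 0 -3; 0 -171/442 70/221 61/34; 0 280/221 342/221 -12/17; 0 0 0 1]

T1 = [1 0 0 0; 0 12/13 5/13 0; 0 -5/13 12/13 0; 0 0 0 1]
T2·T1 = [1 0 0 6; 0 12/13 5/13 -2; 0 -5/13 12/13 3; 0 0 0 1]
T3·…·T1 = [1 0 0 6; 0 -171/221 140/221 61/17; 0 -140/221 -171/221 6/17; 0 0 0 1]
T4·…·T1 = [-1 0 0 -6; 0 -171/221 140/221 61/17; 0 -140/221 -171/221 6/17; 0 0 0 1]
T5·…·T1 = [-1/2 0 0 -3; 0 -171/442 70/221 61/34; 0 280/221 342/221 -12/17; 0 0 0 1]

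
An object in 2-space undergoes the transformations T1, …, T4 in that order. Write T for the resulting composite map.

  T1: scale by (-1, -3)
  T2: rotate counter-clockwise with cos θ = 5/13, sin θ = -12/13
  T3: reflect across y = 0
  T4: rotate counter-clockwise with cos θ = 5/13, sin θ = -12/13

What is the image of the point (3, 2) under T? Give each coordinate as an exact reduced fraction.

T(p) = (-3, 6)

T1 scale by (-1, -3): (3, 2) → (-3, -6)
T2 rotate counter-clockwise with cos θ = 5/13, sin θ = -12/13: (-3, -6) → (-87/13, 6/13)
T3 reflect across y = 0: (-87/13, 6/13) → (-87/13, -6/13)
T4 rotate counter-clockwise with cos θ = 5/13, sin θ = -12/13: (-87/13, -6/13) → (-3, 6)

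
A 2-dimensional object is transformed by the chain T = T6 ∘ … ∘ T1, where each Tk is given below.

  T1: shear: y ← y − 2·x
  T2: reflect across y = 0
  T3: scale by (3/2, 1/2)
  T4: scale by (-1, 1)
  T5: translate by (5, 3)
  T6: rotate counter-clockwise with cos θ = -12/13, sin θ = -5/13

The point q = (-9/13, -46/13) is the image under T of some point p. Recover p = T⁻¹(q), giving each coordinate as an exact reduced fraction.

p = (2, 4)

T1 = [1 0 0; -2 1 0; 0 0 1]
T2·T1 = [1 0 0; 2 -1 0; 0 0 1]
T3·…·T1 = [3/2 0 0; 1 -1/2 0; 0 0 1]
T4·…·T1 = [-3/2 0 0; 1 -1/2 0; 0 0 1]
T5·…·T1 = [-3/2 0 5; 1 -1/2 3; 0 0 1]
T6·…·T1 = [23/13 -5/26 -45/13; -9/26 6/13 -61/13; 0 0 1]
det M = 3/4; M⁻¹ = [8/13 10/39 10/3; 6/13 92/39 38/3; 0 0 1]
M⁻¹ · (-9/13, -46/13)ᵀ = (2, 4)ᵀ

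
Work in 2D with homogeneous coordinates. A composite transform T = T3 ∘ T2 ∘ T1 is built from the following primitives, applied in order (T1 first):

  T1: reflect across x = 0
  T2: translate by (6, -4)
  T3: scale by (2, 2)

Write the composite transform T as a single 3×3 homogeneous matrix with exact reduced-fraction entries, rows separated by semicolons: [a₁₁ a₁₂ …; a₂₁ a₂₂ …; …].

T = [-2 0 12; 0 2 -8; 0 0 1]

T1 = [-1 0 0; 0 1 0; 0 0 1]
T2·T1 = [-1 0 6; 0 1 -4; 0 0 1]
T3·…·T1 = [-2 0 12; 0 2 -8; 0 0 1]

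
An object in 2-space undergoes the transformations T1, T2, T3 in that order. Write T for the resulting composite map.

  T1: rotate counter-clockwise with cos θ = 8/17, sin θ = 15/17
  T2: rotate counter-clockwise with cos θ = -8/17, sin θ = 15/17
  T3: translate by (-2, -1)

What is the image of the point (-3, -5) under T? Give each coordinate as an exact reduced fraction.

T1 rotate counter-clockwise with cos θ = 8/17, sin θ = 15/17: (-3, -5) → (3, -5)
T2 rotate counter-clockwise with cos θ = -8/17, sin θ = 15/17: (3, -5) → (3, 5)
T3 translate by (-2, -1): (3, 5) → (1, 4)

T(p) = (1, 4)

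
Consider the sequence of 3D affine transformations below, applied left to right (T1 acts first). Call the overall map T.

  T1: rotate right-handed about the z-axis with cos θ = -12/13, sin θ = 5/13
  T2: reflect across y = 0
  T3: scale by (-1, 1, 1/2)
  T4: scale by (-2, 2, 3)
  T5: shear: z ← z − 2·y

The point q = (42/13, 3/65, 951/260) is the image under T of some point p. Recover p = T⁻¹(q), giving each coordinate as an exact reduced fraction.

T1 = [-12/13 -5/13 0 0; 5/13 -12/13 0 0; 0 0 1 0; 0 0 0 1]
T2·T1 = [-12/13 -5/13 0 0; -5/13 12/13 0 0; 0 0 1 0; 0 0 0 1]
T3·…·T1 = [12/13 5/13 0 0; -5/13 12/13 0 0; 0 0 1/2 0; 0 0 0 1]
T4·…·T1 = [-24/13 -10/13 0 0; -10/13 24/13 0 0; 0 0 3/2 0; 0 0 0 1]
T5·…·T1 = [-24/13 -10/13 0 0; -10/13 24/13 0 0; 20/13 -48/13 3/2 0; 0 0 0 1]
det M = -6; M⁻¹ = [-6/13 -5/26 0 0; -5/26 6/13 0 0; 0 4/3 2/3 0; 0 0 0 1]
M⁻¹ · (42/13, 3/65, 951/260)ᵀ = (-3/2, -3/5, 5/2)ᵀ

p = (-3/2, -3/5, 5/2)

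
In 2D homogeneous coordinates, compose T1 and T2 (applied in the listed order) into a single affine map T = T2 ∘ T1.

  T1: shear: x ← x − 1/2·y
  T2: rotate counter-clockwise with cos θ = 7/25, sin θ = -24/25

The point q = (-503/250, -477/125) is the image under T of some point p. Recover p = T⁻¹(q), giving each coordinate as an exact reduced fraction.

T1 = [1 -1/2 0; 0 1 0; 0 0 1]
T2·T1 = [7/25 41/50 0; -24/25 19/25 0; 0 0 1]
det M = 1; M⁻¹ = [19/25 -41/50 0; 24/25 7/25 0; 0 0 1]
M⁻¹ · (-503/250, -477/125)ᵀ = (8/5, -3)ᵀ

p = (8/5, -3)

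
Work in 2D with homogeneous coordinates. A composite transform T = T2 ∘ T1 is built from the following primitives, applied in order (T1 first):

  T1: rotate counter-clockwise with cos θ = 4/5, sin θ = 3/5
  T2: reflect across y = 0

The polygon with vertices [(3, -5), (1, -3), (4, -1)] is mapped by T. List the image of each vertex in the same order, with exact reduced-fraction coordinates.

image vertices: (27/5, 11/5), (13/5, 9/5), (19/5, -8/5)

T1 rotate counter-clockwise with cos θ = 4/5, sin θ = 3/5: (3, -5) → (27/5, -11/5); (1, -3) → (13/5, -9/5); (4, -1) → (19/5, 8/5)
T2 reflect across y = 0: (27/5, -11/5) → (27/5, 11/5); (13/5, -9/5) → (13/5, 9/5); (19/5, 8/5) → (19/5, -8/5)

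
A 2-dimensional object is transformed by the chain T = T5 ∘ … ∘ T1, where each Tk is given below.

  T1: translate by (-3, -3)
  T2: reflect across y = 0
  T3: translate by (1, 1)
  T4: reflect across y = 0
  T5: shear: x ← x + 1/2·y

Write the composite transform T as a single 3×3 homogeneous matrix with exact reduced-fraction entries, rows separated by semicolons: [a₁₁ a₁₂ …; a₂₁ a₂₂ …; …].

T1 = [1 0 -3; 0 1 -3; 0 0 1]
T2·T1 = [1 0 -3; 0 -1 3; 0 0 1]
T3·…·T1 = [1 0 -2; 0 -1 4; 0 0 1]
T4·…·T1 = [1 0 -2; 0 1 -4; 0 0 1]
T5·…·T1 = [1 1/2 -4; 0 1 -4; 0 0 1]

T = [1 1/2 -4; 0 1 -4; 0 0 1]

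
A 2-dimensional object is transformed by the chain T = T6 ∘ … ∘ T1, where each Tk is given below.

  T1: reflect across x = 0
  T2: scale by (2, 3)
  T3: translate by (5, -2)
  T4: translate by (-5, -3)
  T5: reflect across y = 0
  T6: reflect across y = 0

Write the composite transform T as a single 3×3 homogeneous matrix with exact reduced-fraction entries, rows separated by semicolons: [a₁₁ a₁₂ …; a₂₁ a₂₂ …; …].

T1 = [-1 0 0; 0 1 0; 0 0 1]
T2·T1 = [-2 0 0; 0 3 0; 0 0 1]
T3·…·T1 = [-2 0 5; 0 3 -2; 0 0 1]
T4·…·T1 = [-2 0 0; 0 3 -5; 0 0 1]
T5·…·T1 = [-2 0 0; 0 -3 5; 0 0 1]
T6·…·T1 = [-2 0 0; 0 3 -5; 0 0 1]

T = [-2 0 0; 0 3 -5; 0 0 1]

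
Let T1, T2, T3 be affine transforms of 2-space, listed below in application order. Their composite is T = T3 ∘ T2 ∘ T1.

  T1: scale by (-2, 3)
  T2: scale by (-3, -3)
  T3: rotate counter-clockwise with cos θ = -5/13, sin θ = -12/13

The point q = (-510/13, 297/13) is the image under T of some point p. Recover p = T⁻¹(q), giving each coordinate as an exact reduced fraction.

T1 = [-2 0 0; 0 3 0; 0 0 1]
T2·T1 = [6 0 0; 0 -9 0; 0 0 1]
T3·…·T1 = [-30/13 -108/13 0; -72/13 45/13 0; 0 0 1]
det M = -54; M⁻¹ = [-5/78 -2/13 0; -4/39 5/117 0; 0 0 1]
M⁻¹ · (-510/13, 297/13)ᵀ = (-1, 5)ᵀ

p = (-1, 5)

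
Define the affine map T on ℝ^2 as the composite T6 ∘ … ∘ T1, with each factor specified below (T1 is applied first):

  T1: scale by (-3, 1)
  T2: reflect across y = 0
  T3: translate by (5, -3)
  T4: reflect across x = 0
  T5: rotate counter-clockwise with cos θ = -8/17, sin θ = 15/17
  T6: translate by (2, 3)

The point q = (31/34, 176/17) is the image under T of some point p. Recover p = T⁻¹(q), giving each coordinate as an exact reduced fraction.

p = (4, -1/2)

T1 = [-3 0 0; 0 1 0; 0 0 1]
T2·T1 = [-3 0 0; 0 -1 0; 0 0 1]
T3·…·T1 = [-3 0 5; 0 -1 -3; 0 0 1]
T4·…·T1 = [3 0 -5; 0 -1 -3; 0 0 1]
T5·…·T1 = [-24/17 15/17 5; 45/17 8/17 -3; 0 0 1]
T6·…·T1 = [-24/17 15/17 7; 45/17 8/17 0; 0 0 1]
det M = -3; M⁻¹ = [-8/51 5/17 56/51; 15/17 8/17 -105/17; 0 0 1]
M⁻¹ · (31/34, 176/17)ᵀ = (4, -1/2)ᵀ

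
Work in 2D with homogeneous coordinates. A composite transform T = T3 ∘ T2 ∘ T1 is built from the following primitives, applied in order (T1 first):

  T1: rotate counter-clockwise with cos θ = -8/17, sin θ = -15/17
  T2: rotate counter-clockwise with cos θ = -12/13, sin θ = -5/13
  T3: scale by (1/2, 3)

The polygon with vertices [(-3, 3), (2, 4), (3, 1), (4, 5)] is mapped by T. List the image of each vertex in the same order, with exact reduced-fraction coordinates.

image vertices: (-723/442, -1791/221), (-419/221, 1572/221), (-157/442, 2043/221), (-508/221, 2955/221)

T1 rotate counter-clockwise with cos θ = -8/17, sin θ = -15/17: (-3, 3) → (69/17, 21/17); (2, 4) → (44/17, -62/17); (3, 1) → (-9/17, -53/17); (4, 5) → (43/17, -100/17)
T2 rotate counter-clockwise with cos θ = -12/13, sin θ = -5/13: (69/17, 21/17) → (-723/221, -597/221); (44/17, -62/17) → (-838/221, 524/221); (-9/17, -53/17) → (-157/221, 681/221); (43/17, -100/17) → (-1016/221, 985/221)
T3 scale by (1/2, 3): (-723/221, -597/221) → (-723/442, -1791/221); (-838/221, 524/221) → (-419/221, 1572/221); (-157/221, 681/221) → (-157/442, 2043/221); (-1016/221, 985/221) → (-508/221, 2955/221)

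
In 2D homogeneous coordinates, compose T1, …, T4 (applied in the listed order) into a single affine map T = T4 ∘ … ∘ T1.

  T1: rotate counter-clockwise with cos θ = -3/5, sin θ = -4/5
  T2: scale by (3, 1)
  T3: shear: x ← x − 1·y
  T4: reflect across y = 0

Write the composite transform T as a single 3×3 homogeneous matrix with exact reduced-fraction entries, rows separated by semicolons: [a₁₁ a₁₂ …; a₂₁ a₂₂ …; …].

T = [-1 3 0; 4/5 3/5 0; 0 0 1]

T1 = [-3/5 4/5 0; -4/5 -3/5 0; 0 0 1]
T2·T1 = [-9/5 12/5 0; -4/5 -3/5 0; 0 0 1]
T3·…·T1 = [-1 3 0; -4/5 -3/5 0; 0 0 1]
T4·…·T1 = [-1 3 0; 4/5 3/5 0; 0 0 1]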